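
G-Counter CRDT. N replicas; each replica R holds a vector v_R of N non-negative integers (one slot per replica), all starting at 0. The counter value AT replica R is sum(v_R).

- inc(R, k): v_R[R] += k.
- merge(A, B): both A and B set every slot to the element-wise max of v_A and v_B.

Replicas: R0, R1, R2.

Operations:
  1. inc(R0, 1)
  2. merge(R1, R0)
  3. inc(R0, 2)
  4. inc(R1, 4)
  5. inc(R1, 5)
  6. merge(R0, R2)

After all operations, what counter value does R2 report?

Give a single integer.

Op 1: inc R0 by 1 -> R0=(1,0,0) value=1
Op 2: merge R1<->R0 -> R1=(1,0,0) R0=(1,0,0)
Op 3: inc R0 by 2 -> R0=(3,0,0) value=3
Op 4: inc R1 by 4 -> R1=(1,4,0) value=5
Op 5: inc R1 by 5 -> R1=(1,9,0) value=10
Op 6: merge R0<->R2 -> R0=(3,0,0) R2=(3,0,0)

Answer: 3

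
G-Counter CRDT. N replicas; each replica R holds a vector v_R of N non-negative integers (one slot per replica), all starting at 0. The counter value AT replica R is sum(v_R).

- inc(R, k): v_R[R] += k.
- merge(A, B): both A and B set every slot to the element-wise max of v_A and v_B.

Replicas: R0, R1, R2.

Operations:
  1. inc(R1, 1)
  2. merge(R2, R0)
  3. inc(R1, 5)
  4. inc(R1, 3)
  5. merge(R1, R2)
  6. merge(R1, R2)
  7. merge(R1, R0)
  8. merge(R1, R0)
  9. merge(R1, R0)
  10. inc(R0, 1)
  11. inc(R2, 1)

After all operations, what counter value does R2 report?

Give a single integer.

Answer: 10

Derivation:
Op 1: inc R1 by 1 -> R1=(0,1,0) value=1
Op 2: merge R2<->R0 -> R2=(0,0,0) R0=(0,0,0)
Op 3: inc R1 by 5 -> R1=(0,6,0) value=6
Op 4: inc R1 by 3 -> R1=(0,9,0) value=9
Op 5: merge R1<->R2 -> R1=(0,9,0) R2=(0,9,0)
Op 6: merge R1<->R2 -> R1=(0,9,0) R2=(0,9,0)
Op 7: merge R1<->R0 -> R1=(0,9,0) R0=(0,9,0)
Op 8: merge R1<->R0 -> R1=(0,9,0) R0=(0,9,0)
Op 9: merge R1<->R0 -> R1=(0,9,0) R0=(0,9,0)
Op 10: inc R0 by 1 -> R0=(1,9,0) value=10
Op 11: inc R2 by 1 -> R2=(0,9,1) value=10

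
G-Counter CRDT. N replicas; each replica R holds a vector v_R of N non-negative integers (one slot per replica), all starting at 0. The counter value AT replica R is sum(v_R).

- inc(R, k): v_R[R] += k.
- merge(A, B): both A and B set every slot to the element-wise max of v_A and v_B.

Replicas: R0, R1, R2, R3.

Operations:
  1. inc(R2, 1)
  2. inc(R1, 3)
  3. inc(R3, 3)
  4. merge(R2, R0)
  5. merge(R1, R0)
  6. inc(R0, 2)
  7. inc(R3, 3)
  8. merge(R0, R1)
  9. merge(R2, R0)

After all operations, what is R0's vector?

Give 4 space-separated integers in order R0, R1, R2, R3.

Op 1: inc R2 by 1 -> R2=(0,0,1,0) value=1
Op 2: inc R1 by 3 -> R1=(0,3,0,0) value=3
Op 3: inc R3 by 3 -> R3=(0,0,0,3) value=3
Op 4: merge R2<->R0 -> R2=(0,0,1,0) R0=(0,0,1,0)
Op 5: merge R1<->R0 -> R1=(0,3,1,0) R0=(0,3,1,0)
Op 6: inc R0 by 2 -> R0=(2,3,1,0) value=6
Op 7: inc R3 by 3 -> R3=(0,0,0,6) value=6
Op 8: merge R0<->R1 -> R0=(2,3,1,0) R1=(2,3,1,0)
Op 9: merge R2<->R0 -> R2=(2,3,1,0) R0=(2,3,1,0)

Answer: 2 3 1 0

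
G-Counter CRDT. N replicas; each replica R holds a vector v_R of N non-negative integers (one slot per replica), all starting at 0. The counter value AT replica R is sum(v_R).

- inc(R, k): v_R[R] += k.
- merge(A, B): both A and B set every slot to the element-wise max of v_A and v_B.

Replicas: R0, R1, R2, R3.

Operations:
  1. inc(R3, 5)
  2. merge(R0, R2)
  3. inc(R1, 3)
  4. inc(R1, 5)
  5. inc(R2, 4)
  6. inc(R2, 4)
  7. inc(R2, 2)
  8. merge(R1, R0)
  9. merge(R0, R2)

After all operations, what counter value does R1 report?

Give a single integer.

Answer: 8

Derivation:
Op 1: inc R3 by 5 -> R3=(0,0,0,5) value=5
Op 2: merge R0<->R2 -> R0=(0,0,0,0) R2=(0,0,0,0)
Op 3: inc R1 by 3 -> R1=(0,3,0,0) value=3
Op 4: inc R1 by 5 -> R1=(0,8,0,0) value=8
Op 5: inc R2 by 4 -> R2=(0,0,4,0) value=4
Op 6: inc R2 by 4 -> R2=(0,0,8,0) value=8
Op 7: inc R2 by 2 -> R2=(0,0,10,0) value=10
Op 8: merge R1<->R0 -> R1=(0,8,0,0) R0=(0,8,0,0)
Op 9: merge R0<->R2 -> R0=(0,8,10,0) R2=(0,8,10,0)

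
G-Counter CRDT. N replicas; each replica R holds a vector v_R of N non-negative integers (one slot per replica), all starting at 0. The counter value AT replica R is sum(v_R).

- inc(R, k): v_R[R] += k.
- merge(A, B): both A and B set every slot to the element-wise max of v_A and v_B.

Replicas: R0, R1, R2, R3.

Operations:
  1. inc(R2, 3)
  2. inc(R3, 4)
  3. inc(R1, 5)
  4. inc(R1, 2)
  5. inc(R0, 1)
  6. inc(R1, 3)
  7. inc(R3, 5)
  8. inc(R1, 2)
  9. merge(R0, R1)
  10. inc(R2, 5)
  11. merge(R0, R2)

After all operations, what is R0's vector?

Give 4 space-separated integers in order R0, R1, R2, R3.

Answer: 1 12 8 0

Derivation:
Op 1: inc R2 by 3 -> R2=(0,0,3,0) value=3
Op 2: inc R3 by 4 -> R3=(0,0,0,4) value=4
Op 3: inc R1 by 5 -> R1=(0,5,0,0) value=5
Op 4: inc R1 by 2 -> R1=(0,7,0,0) value=7
Op 5: inc R0 by 1 -> R0=(1,0,0,0) value=1
Op 6: inc R1 by 3 -> R1=(0,10,0,0) value=10
Op 7: inc R3 by 5 -> R3=(0,0,0,9) value=9
Op 8: inc R1 by 2 -> R1=(0,12,0,0) value=12
Op 9: merge R0<->R1 -> R0=(1,12,0,0) R1=(1,12,0,0)
Op 10: inc R2 by 5 -> R2=(0,0,8,0) value=8
Op 11: merge R0<->R2 -> R0=(1,12,8,0) R2=(1,12,8,0)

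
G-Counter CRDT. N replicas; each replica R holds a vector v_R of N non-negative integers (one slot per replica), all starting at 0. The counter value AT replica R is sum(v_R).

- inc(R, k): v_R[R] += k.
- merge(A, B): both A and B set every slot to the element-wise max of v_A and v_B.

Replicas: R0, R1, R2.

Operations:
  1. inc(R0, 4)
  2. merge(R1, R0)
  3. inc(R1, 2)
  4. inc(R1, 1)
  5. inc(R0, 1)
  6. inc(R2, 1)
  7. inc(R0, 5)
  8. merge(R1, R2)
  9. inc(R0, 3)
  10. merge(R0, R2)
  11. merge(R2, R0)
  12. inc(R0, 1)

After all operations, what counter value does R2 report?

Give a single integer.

Answer: 17

Derivation:
Op 1: inc R0 by 4 -> R0=(4,0,0) value=4
Op 2: merge R1<->R0 -> R1=(4,0,0) R0=(4,0,0)
Op 3: inc R1 by 2 -> R1=(4,2,0) value=6
Op 4: inc R1 by 1 -> R1=(4,3,0) value=7
Op 5: inc R0 by 1 -> R0=(5,0,0) value=5
Op 6: inc R2 by 1 -> R2=(0,0,1) value=1
Op 7: inc R0 by 5 -> R0=(10,0,0) value=10
Op 8: merge R1<->R2 -> R1=(4,3,1) R2=(4,3,1)
Op 9: inc R0 by 3 -> R0=(13,0,0) value=13
Op 10: merge R0<->R2 -> R0=(13,3,1) R2=(13,3,1)
Op 11: merge R2<->R0 -> R2=(13,3,1) R0=(13,3,1)
Op 12: inc R0 by 1 -> R0=(14,3,1) value=18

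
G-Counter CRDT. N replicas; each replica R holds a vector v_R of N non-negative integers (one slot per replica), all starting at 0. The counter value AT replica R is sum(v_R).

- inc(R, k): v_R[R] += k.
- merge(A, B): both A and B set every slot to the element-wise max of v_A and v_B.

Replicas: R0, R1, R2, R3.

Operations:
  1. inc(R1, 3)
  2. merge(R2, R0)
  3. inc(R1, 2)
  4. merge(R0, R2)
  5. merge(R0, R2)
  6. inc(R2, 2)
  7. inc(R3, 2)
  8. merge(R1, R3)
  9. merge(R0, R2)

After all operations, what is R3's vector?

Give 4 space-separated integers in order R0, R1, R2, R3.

Answer: 0 5 0 2

Derivation:
Op 1: inc R1 by 3 -> R1=(0,3,0,0) value=3
Op 2: merge R2<->R0 -> R2=(0,0,0,0) R0=(0,0,0,0)
Op 3: inc R1 by 2 -> R1=(0,5,0,0) value=5
Op 4: merge R0<->R2 -> R0=(0,0,0,0) R2=(0,0,0,0)
Op 5: merge R0<->R2 -> R0=(0,0,0,0) R2=(0,0,0,0)
Op 6: inc R2 by 2 -> R2=(0,0,2,0) value=2
Op 7: inc R3 by 2 -> R3=(0,0,0,2) value=2
Op 8: merge R1<->R3 -> R1=(0,5,0,2) R3=(0,5,0,2)
Op 9: merge R0<->R2 -> R0=(0,0,2,0) R2=(0,0,2,0)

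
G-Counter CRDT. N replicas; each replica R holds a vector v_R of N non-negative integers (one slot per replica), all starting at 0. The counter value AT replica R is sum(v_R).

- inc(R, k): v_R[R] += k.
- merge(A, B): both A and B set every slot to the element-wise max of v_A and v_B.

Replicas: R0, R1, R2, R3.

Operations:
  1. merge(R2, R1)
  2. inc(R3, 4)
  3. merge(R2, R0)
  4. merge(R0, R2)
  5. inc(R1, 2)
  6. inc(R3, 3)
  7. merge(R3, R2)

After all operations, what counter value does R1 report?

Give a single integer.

Answer: 2

Derivation:
Op 1: merge R2<->R1 -> R2=(0,0,0,0) R1=(0,0,0,0)
Op 2: inc R3 by 4 -> R3=(0,0,0,4) value=4
Op 3: merge R2<->R0 -> R2=(0,0,0,0) R0=(0,0,0,0)
Op 4: merge R0<->R2 -> R0=(0,0,0,0) R2=(0,0,0,0)
Op 5: inc R1 by 2 -> R1=(0,2,0,0) value=2
Op 6: inc R3 by 3 -> R3=(0,0,0,7) value=7
Op 7: merge R3<->R2 -> R3=(0,0,0,7) R2=(0,0,0,7)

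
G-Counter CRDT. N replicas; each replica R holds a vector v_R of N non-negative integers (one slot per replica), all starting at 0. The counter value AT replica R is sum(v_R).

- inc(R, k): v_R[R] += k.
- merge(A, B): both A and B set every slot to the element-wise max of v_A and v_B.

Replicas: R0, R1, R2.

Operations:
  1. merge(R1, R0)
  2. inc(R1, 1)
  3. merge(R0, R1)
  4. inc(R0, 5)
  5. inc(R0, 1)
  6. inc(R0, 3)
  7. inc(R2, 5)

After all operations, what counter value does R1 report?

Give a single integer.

Answer: 1

Derivation:
Op 1: merge R1<->R0 -> R1=(0,0,0) R0=(0,0,0)
Op 2: inc R1 by 1 -> R1=(0,1,0) value=1
Op 3: merge R0<->R1 -> R0=(0,1,0) R1=(0,1,0)
Op 4: inc R0 by 5 -> R0=(5,1,0) value=6
Op 5: inc R0 by 1 -> R0=(6,1,0) value=7
Op 6: inc R0 by 3 -> R0=(9,1,0) value=10
Op 7: inc R2 by 5 -> R2=(0,0,5) value=5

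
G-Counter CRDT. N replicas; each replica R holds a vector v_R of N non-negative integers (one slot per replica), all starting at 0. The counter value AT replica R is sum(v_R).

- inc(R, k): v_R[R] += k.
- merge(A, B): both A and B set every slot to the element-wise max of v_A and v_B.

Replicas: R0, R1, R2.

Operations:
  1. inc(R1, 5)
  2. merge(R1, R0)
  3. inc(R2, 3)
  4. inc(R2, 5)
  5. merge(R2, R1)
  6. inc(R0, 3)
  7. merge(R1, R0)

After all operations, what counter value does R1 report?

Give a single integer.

Op 1: inc R1 by 5 -> R1=(0,5,0) value=5
Op 2: merge R1<->R0 -> R1=(0,5,0) R0=(0,5,0)
Op 3: inc R2 by 3 -> R2=(0,0,3) value=3
Op 4: inc R2 by 5 -> R2=(0,0,8) value=8
Op 5: merge R2<->R1 -> R2=(0,5,8) R1=(0,5,8)
Op 6: inc R0 by 3 -> R0=(3,5,0) value=8
Op 7: merge R1<->R0 -> R1=(3,5,8) R0=(3,5,8)

Answer: 16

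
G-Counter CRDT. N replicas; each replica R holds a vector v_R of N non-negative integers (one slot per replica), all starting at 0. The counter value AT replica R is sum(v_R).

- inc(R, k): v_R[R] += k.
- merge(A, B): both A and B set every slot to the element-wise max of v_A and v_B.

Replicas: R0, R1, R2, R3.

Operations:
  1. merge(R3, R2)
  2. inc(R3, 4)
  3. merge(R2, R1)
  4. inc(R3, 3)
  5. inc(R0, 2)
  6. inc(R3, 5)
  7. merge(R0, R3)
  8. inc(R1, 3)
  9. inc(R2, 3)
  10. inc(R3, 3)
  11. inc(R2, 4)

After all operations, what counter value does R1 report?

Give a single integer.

Op 1: merge R3<->R2 -> R3=(0,0,0,0) R2=(0,0,0,0)
Op 2: inc R3 by 4 -> R3=(0,0,0,4) value=4
Op 3: merge R2<->R1 -> R2=(0,0,0,0) R1=(0,0,0,0)
Op 4: inc R3 by 3 -> R3=(0,0,0,7) value=7
Op 5: inc R0 by 2 -> R0=(2,0,0,0) value=2
Op 6: inc R3 by 5 -> R3=(0,0,0,12) value=12
Op 7: merge R0<->R3 -> R0=(2,0,0,12) R3=(2,0,0,12)
Op 8: inc R1 by 3 -> R1=(0,3,0,0) value=3
Op 9: inc R2 by 3 -> R2=(0,0,3,0) value=3
Op 10: inc R3 by 3 -> R3=(2,0,0,15) value=17
Op 11: inc R2 by 4 -> R2=(0,0,7,0) value=7

Answer: 3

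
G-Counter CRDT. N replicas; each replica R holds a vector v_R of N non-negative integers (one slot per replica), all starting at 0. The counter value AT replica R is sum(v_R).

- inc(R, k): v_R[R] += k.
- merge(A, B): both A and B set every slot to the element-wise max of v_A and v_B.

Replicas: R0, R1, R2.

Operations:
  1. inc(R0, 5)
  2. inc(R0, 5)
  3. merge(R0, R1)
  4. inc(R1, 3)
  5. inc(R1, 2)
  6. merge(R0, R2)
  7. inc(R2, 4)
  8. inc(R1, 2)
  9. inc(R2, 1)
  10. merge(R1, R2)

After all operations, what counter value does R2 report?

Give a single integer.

Answer: 22

Derivation:
Op 1: inc R0 by 5 -> R0=(5,0,0) value=5
Op 2: inc R0 by 5 -> R0=(10,0,0) value=10
Op 3: merge R0<->R1 -> R0=(10,0,0) R1=(10,0,0)
Op 4: inc R1 by 3 -> R1=(10,3,0) value=13
Op 5: inc R1 by 2 -> R1=(10,5,0) value=15
Op 6: merge R0<->R2 -> R0=(10,0,0) R2=(10,0,0)
Op 7: inc R2 by 4 -> R2=(10,0,4) value=14
Op 8: inc R1 by 2 -> R1=(10,7,0) value=17
Op 9: inc R2 by 1 -> R2=(10,0,5) value=15
Op 10: merge R1<->R2 -> R1=(10,7,5) R2=(10,7,5)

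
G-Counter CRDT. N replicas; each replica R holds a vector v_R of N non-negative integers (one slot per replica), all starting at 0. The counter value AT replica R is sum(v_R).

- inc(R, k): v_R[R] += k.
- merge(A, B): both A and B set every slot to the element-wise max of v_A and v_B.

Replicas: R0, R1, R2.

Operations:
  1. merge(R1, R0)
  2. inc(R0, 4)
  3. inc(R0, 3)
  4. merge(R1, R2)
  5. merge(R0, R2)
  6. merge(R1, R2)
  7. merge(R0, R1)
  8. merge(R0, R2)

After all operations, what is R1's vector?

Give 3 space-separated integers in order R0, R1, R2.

Op 1: merge R1<->R0 -> R1=(0,0,0) R0=(0,0,0)
Op 2: inc R0 by 4 -> R0=(4,0,0) value=4
Op 3: inc R0 by 3 -> R0=(7,0,0) value=7
Op 4: merge R1<->R2 -> R1=(0,0,0) R2=(0,0,0)
Op 5: merge R0<->R2 -> R0=(7,0,0) R2=(7,0,0)
Op 6: merge R1<->R2 -> R1=(7,0,0) R2=(7,0,0)
Op 7: merge R0<->R1 -> R0=(7,0,0) R1=(7,0,0)
Op 8: merge R0<->R2 -> R0=(7,0,0) R2=(7,0,0)

Answer: 7 0 0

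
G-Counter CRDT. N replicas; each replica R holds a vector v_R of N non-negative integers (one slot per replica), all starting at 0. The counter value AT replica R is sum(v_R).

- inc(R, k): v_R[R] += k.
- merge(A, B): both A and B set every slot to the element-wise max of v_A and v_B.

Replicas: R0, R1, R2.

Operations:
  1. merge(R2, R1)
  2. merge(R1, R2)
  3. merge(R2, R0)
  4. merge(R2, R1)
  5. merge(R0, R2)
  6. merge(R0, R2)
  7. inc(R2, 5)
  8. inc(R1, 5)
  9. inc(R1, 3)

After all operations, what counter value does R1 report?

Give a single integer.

Answer: 8

Derivation:
Op 1: merge R2<->R1 -> R2=(0,0,0) R1=(0,0,0)
Op 2: merge R1<->R2 -> R1=(0,0,0) R2=(0,0,0)
Op 3: merge R2<->R0 -> R2=(0,0,0) R0=(0,0,0)
Op 4: merge R2<->R1 -> R2=(0,0,0) R1=(0,0,0)
Op 5: merge R0<->R2 -> R0=(0,0,0) R2=(0,0,0)
Op 6: merge R0<->R2 -> R0=(0,0,0) R2=(0,0,0)
Op 7: inc R2 by 5 -> R2=(0,0,5) value=5
Op 8: inc R1 by 5 -> R1=(0,5,0) value=5
Op 9: inc R1 by 3 -> R1=(0,8,0) value=8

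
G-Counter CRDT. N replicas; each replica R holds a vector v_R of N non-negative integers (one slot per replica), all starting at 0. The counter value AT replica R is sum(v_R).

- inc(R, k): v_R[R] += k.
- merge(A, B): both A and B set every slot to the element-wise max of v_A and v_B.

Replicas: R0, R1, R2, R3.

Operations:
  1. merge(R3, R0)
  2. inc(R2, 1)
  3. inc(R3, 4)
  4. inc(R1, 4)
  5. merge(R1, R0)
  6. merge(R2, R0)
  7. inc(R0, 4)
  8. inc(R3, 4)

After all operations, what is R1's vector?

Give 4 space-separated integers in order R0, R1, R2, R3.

Op 1: merge R3<->R0 -> R3=(0,0,0,0) R0=(0,0,0,0)
Op 2: inc R2 by 1 -> R2=(0,0,1,0) value=1
Op 3: inc R3 by 4 -> R3=(0,0,0,4) value=4
Op 4: inc R1 by 4 -> R1=(0,4,0,0) value=4
Op 5: merge R1<->R0 -> R1=(0,4,0,0) R0=(0,4,0,0)
Op 6: merge R2<->R0 -> R2=(0,4,1,0) R0=(0,4,1,0)
Op 7: inc R0 by 4 -> R0=(4,4,1,0) value=9
Op 8: inc R3 by 4 -> R3=(0,0,0,8) value=8

Answer: 0 4 0 0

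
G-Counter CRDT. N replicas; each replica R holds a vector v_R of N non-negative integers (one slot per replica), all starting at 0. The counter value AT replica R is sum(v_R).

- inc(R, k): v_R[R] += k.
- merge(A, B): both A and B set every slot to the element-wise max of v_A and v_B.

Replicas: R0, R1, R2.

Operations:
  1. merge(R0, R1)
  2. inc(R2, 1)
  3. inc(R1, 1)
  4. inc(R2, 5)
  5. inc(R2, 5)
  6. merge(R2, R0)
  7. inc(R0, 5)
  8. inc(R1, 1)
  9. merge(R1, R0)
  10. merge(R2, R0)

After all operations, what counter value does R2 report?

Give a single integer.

Answer: 18

Derivation:
Op 1: merge R0<->R1 -> R0=(0,0,0) R1=(0,0,0)
Op 2: inc R2 by 1 -> R2=(0,0,1) value=1
Op 3: inc R1 by 1 -> R1=(0,1,0) value=1
Op 4: inc R2 by 5 -> R2=(0,0,6) value=6
Op 5: inc R2 by 5 -> R2=(0,0,11) value=11
Op 6: merge R2<->R0 -> R2=(0,0,11) R0=(0,0,11)
Op 7: inc R0 by 5 -> R0=(5,0,11) value=16
Op 8: inc R1 by 1 -> R1=(0,2,0) value=2
Op 9: merge R1<->R0 -> R1=(5,2,11) R0=(5,2,11)
Op 10: merge R2<->R0 -> R2=(5,2,11) R0=(5,2,11)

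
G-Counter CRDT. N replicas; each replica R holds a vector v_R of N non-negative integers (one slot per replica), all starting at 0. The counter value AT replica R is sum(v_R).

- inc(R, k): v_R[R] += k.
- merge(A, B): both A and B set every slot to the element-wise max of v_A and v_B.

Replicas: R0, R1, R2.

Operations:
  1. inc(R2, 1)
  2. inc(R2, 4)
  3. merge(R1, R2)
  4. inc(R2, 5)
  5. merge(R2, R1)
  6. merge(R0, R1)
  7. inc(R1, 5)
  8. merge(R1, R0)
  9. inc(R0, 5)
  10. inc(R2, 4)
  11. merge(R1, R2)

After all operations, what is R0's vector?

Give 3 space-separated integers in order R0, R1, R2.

Op 1: inc R2 by 1 -> R2=(0,0,1) value=1
Op 2: inc R2 by 4 -> R2=(0,0,5) value=5
Op 3: merge R1<->R2 -> R1=(0,0,5) R2=(0,0,5)
Op 4: inc R2 by 5 -> R2=(0,0,10) value=10
Op 5: merge R2<->R1 -> R2=(0,0,10) R1=(0,0,10)
Op 6: merge R0<->R1 -> R0=(0,0,10) R1=(0,0,10)
Op 7: inc R1 by 5 -> R1=(0,5,10) value=15
Op 8: merge R1<->R0 -> R1=(0,5,10) R0=(0,5,10)
Op 9: inc R0 by 5 -> R0=(5,5,10) value=20
Op 10: inc R2 by 4 -> R2=(0,0,14) value=14
Op 11: merge R1<->R2 -> R1=(0,5,14) R2=(0,5,14)

Answer: 5 5 10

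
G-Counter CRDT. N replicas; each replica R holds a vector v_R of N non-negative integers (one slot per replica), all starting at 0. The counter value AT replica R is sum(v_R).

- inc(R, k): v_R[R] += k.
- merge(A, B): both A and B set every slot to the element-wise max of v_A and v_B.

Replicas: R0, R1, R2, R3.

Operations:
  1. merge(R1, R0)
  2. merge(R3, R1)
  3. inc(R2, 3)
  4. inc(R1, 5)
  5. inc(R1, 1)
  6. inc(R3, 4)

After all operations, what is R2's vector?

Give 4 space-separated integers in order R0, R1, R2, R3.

Answer: 0 0 3 0

Derivation:
Op 1: merge R1<->R0 -> R1=(0,0,0,0) R0=(0,0,0,0)
Op 2: merge R3<->R1 -> R3=(0,0,0,0) R1=(0,0,0,0)
Op 3: inc R2 by 3 -> R2=(0,0,3,0) value=3
Op 4: inc R1 by 5 -> R1=(0,5,0,0) value=5
Op 5: inc R1 by 1 -> R1=(0,6,0,0) value=6
Op 6: inc R3 by 4 -> R3=(0,0,0,4) value=4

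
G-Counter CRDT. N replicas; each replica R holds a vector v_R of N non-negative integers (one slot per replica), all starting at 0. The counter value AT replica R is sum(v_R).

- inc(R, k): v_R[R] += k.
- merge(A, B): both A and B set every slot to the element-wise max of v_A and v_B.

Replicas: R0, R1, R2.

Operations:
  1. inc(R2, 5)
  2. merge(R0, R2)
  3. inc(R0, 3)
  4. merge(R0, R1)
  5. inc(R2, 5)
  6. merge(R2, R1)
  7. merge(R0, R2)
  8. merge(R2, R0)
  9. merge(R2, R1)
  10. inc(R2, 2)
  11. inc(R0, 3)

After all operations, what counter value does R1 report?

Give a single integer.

Answer: 13

Derivation:
Op 1: inc R2 by 5 -> R2=(0,0,5) value=5
Op 2: merge R0<->R2 -> R0=(0,0,5) R2=(0,0,5)
Op 3: inc R0 by 3 -> R0=(3,0,5) value=8
Op 4: merge R0<->R1 -> R0=(3,0,5) R1=(3,0,5)
Op 5: inc R2 by 5 -> R2=(0,0,10) value=10
Op 6: merge R2<->R1 -> R2=(3,0,10) R1=(3,0,10)
Op 7: merge R0<->R2 -> R0=(3,0,10) R2=(3,0,10)
Op 8: merge R2<->R0 -> R2=(3,0,10) R0=(3,0,10)
Op 9: merge R2<->R1 -> R2=(3,0,10) R1=(3,0,10)
Op 10: inc R2 by 2 -> R2=(3,0,12) value=15
Op 11: inc R0 by 3 -> R0=(6,0,10) value=16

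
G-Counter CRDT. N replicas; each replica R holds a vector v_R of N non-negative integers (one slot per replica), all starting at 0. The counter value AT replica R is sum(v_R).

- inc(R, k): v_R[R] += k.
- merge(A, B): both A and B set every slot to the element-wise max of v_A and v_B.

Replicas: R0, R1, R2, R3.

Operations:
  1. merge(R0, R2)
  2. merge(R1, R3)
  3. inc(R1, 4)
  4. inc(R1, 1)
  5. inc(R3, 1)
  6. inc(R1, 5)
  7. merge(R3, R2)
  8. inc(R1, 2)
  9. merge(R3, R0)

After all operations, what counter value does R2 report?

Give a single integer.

Op 1: merge R0<->R2 -> R0=(0,0,0,0) R2=(0,0,0,0)
Op 2: merge R1<->R3 -> R1=(0,0,0,0) R3=(0,0,0,0)
Op 3: inc R1 by 4 -> R1=(0,4,0,0) value=4
Op 4: inc R1 by 1 -> R1=(0,5,0,0) value=5
Op 5: inc R3 by 1 -> R3=(0,0,0,1) value=1
Op 6: inc R1 by 5 -> R1=(0,10,0,0) value=10
Op 7: merge R3<->R2 -> R3=(0,0,0,1) R2=(0,0,0,1)
Op 8: inc R1 by 2 -> R1=(0,12,0,0) value=12
Op 9: merge R3<->R0 -> R3=(0,0,0,1) R0=(0,0,0,1)

Answer: 1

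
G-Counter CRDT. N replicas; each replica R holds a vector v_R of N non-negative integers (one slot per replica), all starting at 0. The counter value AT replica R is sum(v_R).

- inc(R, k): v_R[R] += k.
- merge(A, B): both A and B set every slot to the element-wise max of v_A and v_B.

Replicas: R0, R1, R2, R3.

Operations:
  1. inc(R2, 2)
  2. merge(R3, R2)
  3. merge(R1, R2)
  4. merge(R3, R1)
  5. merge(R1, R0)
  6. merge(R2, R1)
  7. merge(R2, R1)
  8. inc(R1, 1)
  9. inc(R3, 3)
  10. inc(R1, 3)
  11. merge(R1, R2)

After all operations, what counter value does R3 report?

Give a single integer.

Op 1: inc R2 by 2 -> R2=(0,0,2,0) value=2
Op 2: merge R3<->R2 -> R3=(0,0,2,0) R2=(0,0,2,0)
Op 3: merge R1<->R2 -> R1=(0,0,2,0) R2=(0,0,2,0)
Op 4: merge R3<->R1 -> R3=(0,0,2,0) R1=(0,0,2,0)
Op 5: merge R1<->R0 -> R1=(0,0,2,0) R0=(0,0,2,0)
Op 6: merge R2<->R1 -> R2=(0,0,2,0) R1=(0,0,2,0)
Op 7: merge R2<->R1 -> R2=(0,0,2,0) R1=(0,0,2,0)
Op 8: inc R1 by 1 -> R1=(0,1,2,0) value=3
Op 9: inc R3 by 3 -> R3=(0,0,2,3) value=5
Op 10: inc R1 by 3 -> R1=(0,4,2,0) value=6
Op 11: merge R1<->R2 -> R1=(0,4,2,0) R2=(0,4,2,0)

Answer: 5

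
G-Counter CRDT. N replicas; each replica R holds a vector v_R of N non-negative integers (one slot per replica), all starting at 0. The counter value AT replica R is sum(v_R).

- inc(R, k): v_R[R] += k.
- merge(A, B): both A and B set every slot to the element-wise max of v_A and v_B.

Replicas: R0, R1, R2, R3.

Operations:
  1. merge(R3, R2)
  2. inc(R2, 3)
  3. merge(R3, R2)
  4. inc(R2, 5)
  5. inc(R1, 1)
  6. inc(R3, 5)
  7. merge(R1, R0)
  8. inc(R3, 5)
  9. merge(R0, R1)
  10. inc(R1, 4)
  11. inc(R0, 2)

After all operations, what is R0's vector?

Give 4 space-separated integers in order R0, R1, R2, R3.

Op 1: merge R3<->R2 -> R3=(0,0,0,0) R2=(0,0,0,0)
Op 2: inc R2 by 3 -> R2=(0,0,3,0) value=3
Op 3: merge R3<->R2 -> R3=(0,0,3,0) R2=(0,0,3,0)
Op 4: inc R2 by 5 -> R2=(0,0,8,0) value=8
Op 5: inc R1 by 1 -> R1=(0,1,0,0) value=1
Op 6: inc R3 by 5 -> R3=(0,0,3,5) value=8
Op 7: merge R1<->R0 -> R1=(0,1,0,0) R0=(0,1,0,0)
Op 8: inc R3 by 5 -> R3=(0,0,3,10) value=13
Op 9: merge R0<->R1 -> R0=(0,1,0,0) R1=(0,1,0,0)
Op 10: inc R1 by 4 -> R1=(0,5,0,0) value=5
Op 11: inc R0 by 2 -> R0=(2,1,0,0) value=3

Answer: 2 1 0 0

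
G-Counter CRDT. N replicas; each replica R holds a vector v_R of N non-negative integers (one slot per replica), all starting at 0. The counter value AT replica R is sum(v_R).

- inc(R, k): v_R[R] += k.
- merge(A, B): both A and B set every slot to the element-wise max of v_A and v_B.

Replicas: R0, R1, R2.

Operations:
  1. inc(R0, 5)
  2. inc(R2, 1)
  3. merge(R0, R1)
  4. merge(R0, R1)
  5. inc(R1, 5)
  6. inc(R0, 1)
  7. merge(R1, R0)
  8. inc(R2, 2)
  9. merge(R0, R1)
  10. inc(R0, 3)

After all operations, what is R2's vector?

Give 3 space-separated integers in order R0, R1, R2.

Op 1: inc R0 by 5 -> R0=(5,0,0) value=5
Op 2: inc R2 by 1 -> R2=(0,0,1) value=1
Op 3: merge R0<->R1 -> R0=(5,0,0) R1=(5,0,0)
Op 4: merge R0<->R1 -> R0=(5,0,0) R1=(5,0,0)
Op 5: inc R1 by 5 -> R1=(5,5,0) value=10
Op 6: inc R0 by 1 -> R0=(6,0,0) value=6
Op 7: merge R1<->R0 -> R1=(6,5,0) R0=(6,5,0)
Op 8: inc R2 by 2 -> R2=(0,0,3) value=3
Op 9: merge R0<->R1 -> R0=(6,5,0) R1=(6,5,0)
Op 10: inc R0 by 3 -> R0=(9,5,0) value=14

Answer: 0 0 3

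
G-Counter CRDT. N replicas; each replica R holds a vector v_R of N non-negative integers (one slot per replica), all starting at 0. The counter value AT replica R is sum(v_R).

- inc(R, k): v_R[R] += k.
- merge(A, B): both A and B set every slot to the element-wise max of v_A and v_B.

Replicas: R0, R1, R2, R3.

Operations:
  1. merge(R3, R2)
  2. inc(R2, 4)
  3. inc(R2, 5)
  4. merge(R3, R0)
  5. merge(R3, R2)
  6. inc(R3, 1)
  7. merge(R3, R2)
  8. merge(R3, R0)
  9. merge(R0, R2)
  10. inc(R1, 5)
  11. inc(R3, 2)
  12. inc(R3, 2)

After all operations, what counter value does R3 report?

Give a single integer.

Op 1: merge R3<->R2 -> R3=(0,0,0,0) R2=(0,0,0,0)
Op 2: inc R2 by 4 -> R2=(0,0,4,0) value=4
Op 3: inc R2 by 5 -> R2=(0,0,9,0) value=9
Op 4: merge R3<->R0 -> R3=(0,0,0,0) R0=(0,0,0,0)
Op 5: merge R3<->R2 -> R3=(0,0,9,0) R2=(0,0,9,0)
Op 6: inc R3 by 1 -> R3=(0,0,9,1) value=10
Op 7: merge R3<->R2 -> R3=(0,0,9,1) R2=(0,0,9,1)
Op 8: merge R3<->R0 -> R3=(0,0,9,1) R0=(0,0,9,1)
Op 9: merge R0<->R2 -> R0=(0,0,9,1) R2=(0,0,9,1)
Op 10: inc R1 by 5 -> R1=(0,5,0,0) value=5
Op 11: inc R3 by 2 -> R3=(0,0,9,3) value=12
Op 12: inc R3 by 2 -> R3=(0,0,9,5) value=14

Answer: 14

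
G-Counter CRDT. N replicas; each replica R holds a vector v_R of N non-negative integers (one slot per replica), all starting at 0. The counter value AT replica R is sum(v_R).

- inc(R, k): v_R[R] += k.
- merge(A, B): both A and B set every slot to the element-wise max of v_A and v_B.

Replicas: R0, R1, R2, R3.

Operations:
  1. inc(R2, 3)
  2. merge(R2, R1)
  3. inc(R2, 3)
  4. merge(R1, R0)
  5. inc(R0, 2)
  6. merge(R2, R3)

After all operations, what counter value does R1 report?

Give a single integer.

Answer: 3

Derivation:
Op 1: inc R2 by 3 -> R2=(0,0,3,0) value=3
Op 2: merge R2<->R1 -> R2=(0,0,3,0) R1=(0,0,3,0)
Op 3: inc R2 by 3 -> R2=(0,0,6,0) value=6
Op 4: merge R1<->R0 -> R1=(0,0,3,0) R0=(0,0,3,0)
Op 5: inc R0 by 2 -> R0=(2,0,3,0) value=5
Op 6: merge R2<->R3 -> R2=(0,0,6,0) R3=(0,0,6,0)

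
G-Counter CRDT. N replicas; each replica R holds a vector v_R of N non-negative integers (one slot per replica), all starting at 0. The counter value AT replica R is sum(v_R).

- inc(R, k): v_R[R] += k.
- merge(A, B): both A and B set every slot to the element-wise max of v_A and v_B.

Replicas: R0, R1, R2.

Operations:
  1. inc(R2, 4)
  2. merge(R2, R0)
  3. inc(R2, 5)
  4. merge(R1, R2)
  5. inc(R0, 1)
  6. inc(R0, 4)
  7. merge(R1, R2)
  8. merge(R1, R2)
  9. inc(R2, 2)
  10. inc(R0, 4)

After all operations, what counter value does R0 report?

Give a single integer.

Answer: 13

Derivation:
Op 1: inc R2 by 4 -> R2=(0,0,4) value=4
Op 2: merge R2<->R0 -> R2=(0,0,4) R0=(0,0,4)
Op 3: inc R2 by 5 -> R2=(0,0,9) value=9
Op 4: merge R1<->R2 -> R1=(0,0,9) R2=(0,0,9)
Op 5: inc R0 by 1 -> R0=(1,0,4) value=5
Op 6: inc R0 by 4 -> R0=(5,0,4) value=9
Op 7: merge R1<->R2 -> R1=(0,0,9) R2=(0,0,9)
Op 8: merge R1<->R2 -> R1=(0,0,9) R2=(0,0,9)
Op 9: inc R2 by 2 -> R2=(0,0,11) value=11
Op 10: inc R0 by 4 -> R0=(9,0,4) value=13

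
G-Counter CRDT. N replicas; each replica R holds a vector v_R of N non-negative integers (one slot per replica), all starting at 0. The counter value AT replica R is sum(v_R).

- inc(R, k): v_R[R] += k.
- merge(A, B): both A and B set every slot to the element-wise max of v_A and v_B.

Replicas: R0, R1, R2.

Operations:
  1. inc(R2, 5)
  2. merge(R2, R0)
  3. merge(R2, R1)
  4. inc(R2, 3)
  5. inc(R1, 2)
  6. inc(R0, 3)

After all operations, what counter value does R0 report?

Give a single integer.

Answer: 8

Derivation:
Op 1: inc R2 by 5 -> R2=(0,0,5) value=5
Op 2: merge R2<->R0 -> R2=(0,0,5) R0=(0,0,5)
Op 3: merge R2<->R1 -> R2=(0,0,5) R1=(0,0,5)
Op 4: inc R2 by 3 -> R2=(0,0,8) value=8
Op 5: inc R1 by 2 -> R1=(0,2,5) value=7
Op 6: inc R0 by 3 -> R0=(3,0,5) value=8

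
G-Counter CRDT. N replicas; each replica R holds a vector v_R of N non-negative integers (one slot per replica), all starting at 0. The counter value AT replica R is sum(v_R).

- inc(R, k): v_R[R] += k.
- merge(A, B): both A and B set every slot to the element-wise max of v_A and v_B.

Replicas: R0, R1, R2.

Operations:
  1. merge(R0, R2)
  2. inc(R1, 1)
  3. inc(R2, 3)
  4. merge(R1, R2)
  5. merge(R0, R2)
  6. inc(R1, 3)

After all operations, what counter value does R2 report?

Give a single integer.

Answer: 4

Derivation:
Op 1: merge R0<->R2 -> R0=(0,0,0) R2=(0,0,0)
Op 2: inc R1 by 1 -> R1=(0,1,0) value=1
Op 3: inc R2 by 3 -> R2=(0,0,3) value=3
Op 4: merge R1<->R2 -> R1=(0,1,3) R2=(0,1,3)
Op 5: merge R0<->R2 -> R0=(0,1,3) R2=(0,1,3)
Op 6: inc R1 by 3 -> R1=(0,4,3) value=7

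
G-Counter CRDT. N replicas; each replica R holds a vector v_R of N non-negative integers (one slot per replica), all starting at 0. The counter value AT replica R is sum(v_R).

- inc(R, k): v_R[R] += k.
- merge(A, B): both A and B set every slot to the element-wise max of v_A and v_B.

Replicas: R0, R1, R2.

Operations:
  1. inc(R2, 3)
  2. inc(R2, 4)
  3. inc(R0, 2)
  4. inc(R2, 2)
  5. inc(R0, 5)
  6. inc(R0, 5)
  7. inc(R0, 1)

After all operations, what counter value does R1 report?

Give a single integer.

Op 1: inc R2 by 3 -> R2=(0,0,3) value=3
Op 2: inc R2 by 4 -> R2=(0,0,7) value=7
Op 3: inc R0 by 2 -> R0=(2,0,0) value=2
Op 4: inc R2 by 2 -> R2=(0,0,9) value=9
Op 5: inc R0 by 5 -> R0=(7,0,0) value=7
Op 6: inc R0 by 5 -> R0=(12,0,0) value=12
Op 7: inc R0 by 1 -> R0=(13,0,0) value=13

Answer: 0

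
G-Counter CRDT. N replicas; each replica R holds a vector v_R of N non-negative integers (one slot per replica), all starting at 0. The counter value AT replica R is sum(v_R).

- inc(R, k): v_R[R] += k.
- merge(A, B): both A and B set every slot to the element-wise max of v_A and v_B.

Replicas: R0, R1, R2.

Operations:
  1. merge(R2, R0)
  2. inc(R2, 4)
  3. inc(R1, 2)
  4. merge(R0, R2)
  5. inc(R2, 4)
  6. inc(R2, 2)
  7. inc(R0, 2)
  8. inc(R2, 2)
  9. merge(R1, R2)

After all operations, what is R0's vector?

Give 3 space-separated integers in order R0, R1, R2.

Answer: 2 0 4

Derivation:
Op 1: merge R2<->R0 -> R2=(0,0,0) R0=(0,0,0)
Op 2: inc R2 by 4 -> R2=(0,0,4) value=4
Op 3: inc R1 by 2 -> R1=(0,2,0) value=2
Op 4: merge R0<->R2 -> R0=(0,0,4) R2=(0,0,4)
Op 5: inc R2 by 4 -> R2=(0,0,8) value=8
Op 6: inc R2 by 2 -> R2=(0,0,10) value=10
Op 7: inc R0 by 2 -> R0=(2,0,4) value=6
Op 8: inc R2 by 2 -> R2=(0,0,12) value=12
Op 9: merge R1<->R2 -> R1=(0,2,12) R2=(0,2,12)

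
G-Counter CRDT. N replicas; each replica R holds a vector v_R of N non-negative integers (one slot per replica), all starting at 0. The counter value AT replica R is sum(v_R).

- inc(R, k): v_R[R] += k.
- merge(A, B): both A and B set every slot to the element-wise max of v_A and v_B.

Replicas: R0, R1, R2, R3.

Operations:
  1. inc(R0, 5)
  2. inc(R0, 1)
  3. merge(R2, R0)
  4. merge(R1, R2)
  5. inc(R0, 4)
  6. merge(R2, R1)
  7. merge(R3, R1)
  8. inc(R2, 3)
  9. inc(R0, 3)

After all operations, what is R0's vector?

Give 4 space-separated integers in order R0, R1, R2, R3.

Answer: 13 0 0 0

Derivation:
Op 1: inc R0 by 5 -> R0=(5,0,0,0) value=5
Op 2: inc R0 by 1 -> R0=(6,0,0,0) value=6
Op 3: merge R2<->R0 -> R2=(6,0,0,0) R0=(6,0,0,0)
Op 4: merge R1<->R2 -> R1=(6,0,0,0) R2=(6,0,0,0)
Op 5: inc R0 by 4 -> R0=(10,0,0,0) value=10
Op 6: merge R2<->R1 -> R2=(6,0,0,0) R1=(6,0,0,0)
Op 7: merge R3<->R1 -> R3=(6,0,0,0) R1=(6,0,0,0)
Op 8: inc R2 by 3 -> R2=(6,0,3,0) value=9
Op 9: inc R0 by 3 -> R0=(13,0,0,0) value=13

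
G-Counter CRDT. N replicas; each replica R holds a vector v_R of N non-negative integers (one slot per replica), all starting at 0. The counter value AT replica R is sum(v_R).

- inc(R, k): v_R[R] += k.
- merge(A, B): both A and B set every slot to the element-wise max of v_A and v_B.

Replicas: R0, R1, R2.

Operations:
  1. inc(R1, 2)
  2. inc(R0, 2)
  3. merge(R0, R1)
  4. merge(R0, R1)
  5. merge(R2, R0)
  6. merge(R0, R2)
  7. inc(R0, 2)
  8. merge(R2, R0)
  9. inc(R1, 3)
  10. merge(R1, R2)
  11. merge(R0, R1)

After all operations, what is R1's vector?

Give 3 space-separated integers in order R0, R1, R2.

Answer: 4 5 0

Derivation:
Op 1: inc R1 by 2 -> R1=(0,2,0) value=2
Op 2: inc R0 by 2 -> R0=(2,0,0) value=2
Op 3: merge R0<->R1 -> R0=(2,2,0) R1=(2,2,0)
Op 4: merge R0<->R1 -> R0=(2,2,0) R1=(2,2,0)
Op 5: merge R2<->R0 -> R2=(2,2,0) R0=(2,2,0)
Op 6: merge R0<->R2 -> R0=(2,2,0) R2=(2,2,0)
Op 7: inc R0 by 2 -> R0=(4,2,0) value=6
Op 8: merge R2<->R0 -> R2=(4,2,0) R0=(4,2,0)
Op 9: inc R1 by 3 -> R1=(2,5,0) value=7
Op 10: merge R1<->R2 -> R1=(4,5,0) R2=(4,5,0)
Op 11: merge R0<->R1 -> R0=(4,5,0) R1=(4,5,0)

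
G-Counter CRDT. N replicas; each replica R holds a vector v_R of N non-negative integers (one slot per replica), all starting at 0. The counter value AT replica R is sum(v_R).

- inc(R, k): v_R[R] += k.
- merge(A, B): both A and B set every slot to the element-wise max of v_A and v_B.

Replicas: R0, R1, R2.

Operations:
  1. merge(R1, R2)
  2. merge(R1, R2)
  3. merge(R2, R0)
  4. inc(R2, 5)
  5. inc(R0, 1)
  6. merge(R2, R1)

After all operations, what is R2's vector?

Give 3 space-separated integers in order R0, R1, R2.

Op 1: merge R1<->R2 -> R1=(0,0,0) R2=(0,0,0)
Op 2: merge R1<->R2 -> R1=(0,0,0) R2=(0,0,0)
Op 3: merge R2<->R0 -> R2=(0,0,0) R0=(0,0,0)
Op 4: inc R2 by 5 -> R2=(0,0,5) value=5
Op 5: inc R0 by 1 -> R0=(1,0,0) value=1
Op 6: merge R2<->R1 -> R2=(0,0,5) R1=(0,0,5)

Answer: 0 0 5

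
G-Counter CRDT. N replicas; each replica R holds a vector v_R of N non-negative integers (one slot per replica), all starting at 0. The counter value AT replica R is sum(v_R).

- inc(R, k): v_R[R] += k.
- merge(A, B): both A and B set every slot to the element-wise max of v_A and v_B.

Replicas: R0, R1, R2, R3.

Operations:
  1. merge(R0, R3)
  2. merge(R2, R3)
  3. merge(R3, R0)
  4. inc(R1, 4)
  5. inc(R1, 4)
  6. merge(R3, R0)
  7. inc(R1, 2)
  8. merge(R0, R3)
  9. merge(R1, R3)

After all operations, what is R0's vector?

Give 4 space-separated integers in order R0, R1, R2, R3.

Answer: 0 0 0 0

Derivation:
Op 1: merge R0<->R3 -> R0=(0,0,0,0) R3=(0,0,0,0)
Op 2: merge R2<->R3 -> R2=(0,0,0,0) R3=(0,0,0,0)
Op 3: merge R3<->R0 -> R3=(0,0,0,0) R0=(0,0,0,0)
Op 4: inc R1 by 4 -> R1=(0,4,0,0) value=4
Op 5: inc R1 by 4 -> R1=(0,8,0,0) value=8
Op 6: merge R3<->R0 -> R3=(0,0,0,0) R0=(0,0,0,0)
Op 7: inc R1 by 2 -> R1=(0,10,0,0) value=10
Op 8: merge R0<->R3 -> R0=(0,0,0,0) R3=(0,0,0,0)
Op 9: merge R1<->R3 -> R1=(0,10,0,0) R3=(0,10,0,0)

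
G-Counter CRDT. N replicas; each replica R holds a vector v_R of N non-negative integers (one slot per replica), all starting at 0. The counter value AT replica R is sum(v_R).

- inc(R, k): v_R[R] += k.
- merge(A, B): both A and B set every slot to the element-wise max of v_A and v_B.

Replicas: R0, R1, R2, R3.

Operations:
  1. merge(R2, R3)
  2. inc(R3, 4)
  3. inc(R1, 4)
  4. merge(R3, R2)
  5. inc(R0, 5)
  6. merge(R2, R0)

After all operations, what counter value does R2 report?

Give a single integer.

Answer: 9

Derivation:
Op 1: merge R2<->R3 -> R2=(0,0,0,0) R3=(0,0,0,0)
Op 2: inc R3 by 4 -> R3=(0,0,0,4) value=4
Op 3: inc R1 by 4 -> R1=(0,4,0,0) value=4
Op 4: merge R3<->R2 -> R3=(0,0,0,4) R2=(0,0,0,4)
Op 5: inc R0 by 5 -> R0=(5,0,0,0) value=5
Op 6: merge R2<->R0 -> R2=(5,0,0,4) R0=(5,0,0,4)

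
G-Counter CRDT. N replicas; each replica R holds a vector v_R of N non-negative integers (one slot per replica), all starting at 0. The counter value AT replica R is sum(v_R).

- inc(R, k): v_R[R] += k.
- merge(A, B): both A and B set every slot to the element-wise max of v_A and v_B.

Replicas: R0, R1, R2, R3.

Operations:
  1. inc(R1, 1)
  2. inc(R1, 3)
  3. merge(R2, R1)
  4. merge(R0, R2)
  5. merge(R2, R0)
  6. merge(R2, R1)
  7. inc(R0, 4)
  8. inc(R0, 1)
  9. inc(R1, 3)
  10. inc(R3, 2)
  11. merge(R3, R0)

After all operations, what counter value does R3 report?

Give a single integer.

Answer: 11

Derivation:
Op 1: inc R1 by 1 -> R1=(0,1,0,0) value=1
Op 2: inc R1 by 3 -> R1=(0,4,0,0) value=4
Op 3: merge R2<->R1 -> R2=(0,4,0,0) R1=(0,4,0,0)
Op 4: merge R0<->R2 -> R0=(0,4,0,0) R2=(0,4,0,0)
Op 5: merge R2<->R0 -> R2=(0,4,0,0) R0=(0,4,0,0)
Op 6: merge R2<->R1 -> R2=(0,4,0,0) R1=(0,4,0,0)
Op 7: inc R0 by 4 -> R0=(4,4,0,0) value=8
Op 8: inc R0 by 1 -> R0=(5,4,0,0) value=9
Op 9: inc R1 by 3 -> R1=(0,7,0,0) value=7
Op 10: inc R3 by 2 -> R3=(0,0,0,2) value=2
Op 11: merge R3<->R0 -> R3=(5,4,0,2) R0=(5,4,0,2)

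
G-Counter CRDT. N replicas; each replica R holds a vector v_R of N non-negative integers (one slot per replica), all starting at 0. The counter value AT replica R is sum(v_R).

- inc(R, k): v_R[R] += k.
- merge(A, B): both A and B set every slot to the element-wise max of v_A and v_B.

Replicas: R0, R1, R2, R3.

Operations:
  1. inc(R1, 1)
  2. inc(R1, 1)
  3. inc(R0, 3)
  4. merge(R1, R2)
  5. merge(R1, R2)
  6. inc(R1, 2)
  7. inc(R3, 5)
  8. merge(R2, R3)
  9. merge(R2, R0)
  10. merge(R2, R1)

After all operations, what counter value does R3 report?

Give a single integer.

Op 1: inc R1 by 1 -> R1=(0,1,0,0) value=1
Op 2: inc R1 by 1 -> R1=(0,2,0,0) value=2
Op 3: inc R0 by 3 -> R0=(3,0,0,0) value=3
Op 4: merge R1<->R2 -> R1=(0,2,0,0) R2=(0,2,0,0)
Op 5: merge R1<->R2 -> R1=(0,2,0,0) R2=(0,2,0,0)
Op 6: inc R1 by 2 -> R1=(0,4,0,0) value=4
Op 7: inc R3 by 5 -> R3=(0,0,0,5) value=5
Op 8: merge R2<->R3 -> R2=(0,2,0,5) R3=(0,2,0,5)
Op 9: merge R2<->R0 -> R2=(3,2,0,5) R0=(3,2,0,5)
Op 10: merge R2<->R1 -> R2=(3,4,0,5) R1=(3,4,0,5)

Answer: 7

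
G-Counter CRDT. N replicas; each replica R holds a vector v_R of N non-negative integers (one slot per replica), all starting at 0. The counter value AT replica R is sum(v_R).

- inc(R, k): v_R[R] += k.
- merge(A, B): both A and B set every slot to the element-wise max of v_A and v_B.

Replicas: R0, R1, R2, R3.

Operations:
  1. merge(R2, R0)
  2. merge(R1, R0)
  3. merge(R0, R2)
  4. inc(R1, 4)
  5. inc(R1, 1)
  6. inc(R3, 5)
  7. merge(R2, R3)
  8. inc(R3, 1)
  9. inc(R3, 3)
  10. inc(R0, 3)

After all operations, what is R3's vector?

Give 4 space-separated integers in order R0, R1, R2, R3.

Answer: 0 0 0 9

Derivation:
Op 1: merge R2<->R0 -> R2=(0,0,0,0) R0=(0,0,0,0)
Op 2: merge R1<->R0 -> R1=(0,0,0,0) R0=(0,0,0,0)
Op 3: merge R0<->R2 -> R0=(0,0,0,0) R2=(0,0,0,0)
Op 4: inc R1 by 4 -> R1=(0,4,0,0) value=4
Op 5: inc R1 by 1 -> R1=(0,5,0,0) value=5
Op 6: inc R3 by 5 -> R3=(0,0,0,5) value=5
Op 7: merge R2<->R3 -> R2=(0,0,0,5) R3=(0,0,0,5)
Op 8: inc R3 by 1 -> R3=(0,0,0,6) value=6
Op 9: inc R3 by 3 -> R3=(0,0,0,9) value=9
Op 10: inc R0 by 3 -> R0=(3,0,0,0) value=3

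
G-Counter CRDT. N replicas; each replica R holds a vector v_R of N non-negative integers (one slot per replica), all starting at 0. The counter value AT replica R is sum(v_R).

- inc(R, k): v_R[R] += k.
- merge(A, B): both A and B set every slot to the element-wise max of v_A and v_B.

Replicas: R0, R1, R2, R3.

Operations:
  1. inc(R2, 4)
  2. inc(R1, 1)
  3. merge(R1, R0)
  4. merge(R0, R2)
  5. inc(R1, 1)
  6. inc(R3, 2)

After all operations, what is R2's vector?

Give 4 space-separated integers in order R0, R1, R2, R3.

Answer: 0 1 4 0

Derivation:
Op 1: inc R2 by 4 -> R2=(0,0,4,0) value=4
Op 2: inc R1 by 1 -> R1=(0,1,0,0) value=1
Op 3: merge R1<->R0 -> R1=(0,1,0,0) R0=(0,1,0,0)
Op 4: merge R0<->R2 -> R0=(0,1,4,0) R2=(0,1,4,0)
Op 5: inc R1 by 1 -> R1=(0,2,0,0) value=2
Op 6: inc R3 by 2 -> R3=(0,0,0,2) value=2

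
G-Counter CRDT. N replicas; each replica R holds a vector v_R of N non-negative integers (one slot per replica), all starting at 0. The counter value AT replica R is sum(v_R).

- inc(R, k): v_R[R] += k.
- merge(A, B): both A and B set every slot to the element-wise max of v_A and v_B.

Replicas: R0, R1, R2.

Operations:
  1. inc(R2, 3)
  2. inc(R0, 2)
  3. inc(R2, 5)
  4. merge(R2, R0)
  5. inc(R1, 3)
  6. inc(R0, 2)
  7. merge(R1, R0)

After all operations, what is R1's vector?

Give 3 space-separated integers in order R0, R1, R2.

Op 1: inc R2 by 3 -> R2=(0,0,3) value=3
Op 2: inc R0 by 2 -> R0=(2,0,0) value=2
Op 3: inc R2 by 5 -> R2=(0,0,8) value=8
Op 4: merge R2<->R0 -> R2=(2,0,8) R0=(2,0,8)
Op 5: inc R1 by 3 -> R1=(0,3,0) value=3
Op 6: inc R0 by 2 -> R0=(4,0,8) value=12
Op 7: merge R1<->R0 -> R1=(4,3,8) R0=(4,3,8)

Answer: 4 3 8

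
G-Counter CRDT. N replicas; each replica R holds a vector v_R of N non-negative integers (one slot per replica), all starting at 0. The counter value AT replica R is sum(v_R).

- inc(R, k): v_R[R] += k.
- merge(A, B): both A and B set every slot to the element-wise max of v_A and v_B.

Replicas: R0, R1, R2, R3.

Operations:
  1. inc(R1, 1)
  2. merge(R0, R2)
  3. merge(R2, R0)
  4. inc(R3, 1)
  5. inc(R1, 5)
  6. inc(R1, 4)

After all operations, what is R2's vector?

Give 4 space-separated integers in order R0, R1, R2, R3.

Answer: 0 0 0 0

Derivation:
Op 1: inc R1 by 1 -> R1=(0,1,0,0) value=1
Op 2: merge R0<->R2 -> R0=(0,0,0,0) R2=(0,0,0,0)
Op 3: merge R2<->R0 -> R2=(0,0,0,0) R0=(0,0,0,0)
Op 4: inc R3 by 1 -> R3=(0,0,0,1) value=1
Op 5: inc R1 by 5 -> R1=(0,6,0,0) value=6
Op 6: inc R1 by 4 -> R1=(0,10,0,0) value=10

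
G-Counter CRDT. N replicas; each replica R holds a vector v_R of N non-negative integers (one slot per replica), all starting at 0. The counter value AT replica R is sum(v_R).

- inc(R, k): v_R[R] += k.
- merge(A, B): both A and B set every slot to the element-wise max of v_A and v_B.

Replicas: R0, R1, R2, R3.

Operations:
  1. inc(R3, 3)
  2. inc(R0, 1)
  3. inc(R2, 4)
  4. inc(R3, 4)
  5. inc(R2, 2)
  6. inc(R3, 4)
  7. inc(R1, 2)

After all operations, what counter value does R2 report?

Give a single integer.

Answer: 6

Derivation:
Op 1: inc R3 by 3 -> R3=(0,0,0,3) value=3
Op 2: inc R0 by 1 -> R0=(1,0,0,0) value=1
Op 3: inc R2 by 4 -> R2=(0,0,4,0) value=4
Op 4: inc R3 by 4 -> R3=(0,0,0,7) value=7
Op 5: inc R2 by 2 -> R2=(0,0,6,0) value=6
Op 6: inc R3 by 4 -> R3=(0,0,0,11) value=11
Op 7: inc R1 by 2 -> R1=(0,2,0,0) value=2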